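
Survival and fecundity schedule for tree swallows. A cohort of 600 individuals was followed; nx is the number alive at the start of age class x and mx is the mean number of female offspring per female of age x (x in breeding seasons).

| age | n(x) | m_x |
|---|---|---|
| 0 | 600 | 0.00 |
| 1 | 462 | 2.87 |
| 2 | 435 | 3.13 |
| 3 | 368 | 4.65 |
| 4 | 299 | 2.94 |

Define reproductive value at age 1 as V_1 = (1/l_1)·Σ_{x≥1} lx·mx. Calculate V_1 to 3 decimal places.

11.424

lx = nx/n0 = nx/600: 1, 0.77, 0.725, 0.61333…, 0.49833…
lx·mx for x ≥ 1: 2.2099, 2.26925, 2.852…, 1.4651… → sum = 8.79625…
V_1 = 8.79625… / l_1 = 8.79625… / 0.77 = 11.423701… → 11.424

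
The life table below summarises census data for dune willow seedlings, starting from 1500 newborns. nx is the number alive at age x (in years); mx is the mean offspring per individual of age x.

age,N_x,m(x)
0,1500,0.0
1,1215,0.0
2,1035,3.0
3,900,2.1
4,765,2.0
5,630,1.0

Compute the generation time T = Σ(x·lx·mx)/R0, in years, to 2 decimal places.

lx = nx/n0 = nx/1500: 1, 0.81, 0.69, 0.6, 0.51, 0.42
lx·mx: 0, 0, 2.07, 1.26, 1.02, 0.42 → R0 = 4.77
x·lx·mx: 0, 0, 4.14, 3.78, 4.08, 2.1 → Σ = 14.1
T = 14.1 / 4.77 = 2.955975… → 2.96

2.96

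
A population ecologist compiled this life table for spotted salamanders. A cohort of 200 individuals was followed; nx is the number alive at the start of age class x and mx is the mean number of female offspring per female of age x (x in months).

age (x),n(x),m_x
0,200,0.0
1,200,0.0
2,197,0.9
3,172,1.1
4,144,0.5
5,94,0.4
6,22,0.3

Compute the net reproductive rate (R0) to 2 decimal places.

lx = nx/n0 = nx/200: 1, 1, 0.985, 0.86, 0.72, 0.47, 0.11
lx·mx by age: 0, 0, 0.8865, 0.946, 0.36, 0.188, 0.033
R0 = Σ lx·mx = 2.4135 → 2.41

2.41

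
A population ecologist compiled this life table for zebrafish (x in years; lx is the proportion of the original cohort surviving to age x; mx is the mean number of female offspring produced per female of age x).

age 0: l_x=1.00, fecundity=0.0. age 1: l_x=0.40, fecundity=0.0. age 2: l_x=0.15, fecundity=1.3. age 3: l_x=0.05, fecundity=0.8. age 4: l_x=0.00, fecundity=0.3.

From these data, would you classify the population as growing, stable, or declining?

declining

R0 = Σ lx·mx = 0 + 0 + 0.195 + 0.04 + 0 = 0.235
R0 < 1, so the population is declining.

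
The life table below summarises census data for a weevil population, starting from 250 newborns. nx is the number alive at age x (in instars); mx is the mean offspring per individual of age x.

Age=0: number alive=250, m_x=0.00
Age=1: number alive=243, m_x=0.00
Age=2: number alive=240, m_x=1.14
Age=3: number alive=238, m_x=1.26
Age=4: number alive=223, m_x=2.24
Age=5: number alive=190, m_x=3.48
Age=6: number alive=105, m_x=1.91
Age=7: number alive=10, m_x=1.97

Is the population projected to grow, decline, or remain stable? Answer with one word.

lx = nx/n0 = nx/250: 1, 0.972, 0.96, 0.952, 0.892, 0.76, 0.42, 0.04
R0 = Σ lx·mx = 0 + 0 + 1.0944 + 1.19952 + 1.99808 + 2.6448 + 0.8022 + 0.0788 = 7.8178
R0 > 1, so the population is growing.

growing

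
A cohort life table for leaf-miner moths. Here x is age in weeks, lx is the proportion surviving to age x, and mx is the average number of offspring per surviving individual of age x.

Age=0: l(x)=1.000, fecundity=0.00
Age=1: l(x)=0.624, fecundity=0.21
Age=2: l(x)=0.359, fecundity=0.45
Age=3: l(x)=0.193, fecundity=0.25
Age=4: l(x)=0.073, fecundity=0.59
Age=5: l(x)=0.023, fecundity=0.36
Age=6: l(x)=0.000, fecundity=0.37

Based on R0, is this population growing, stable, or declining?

declining

R0 = Σ lx·mx = 0 + 0.13104 + 0.16155 + 0.04825 + 0.04307 + 0.00828 + 0 = 0.39219
R0 < 1, so the population is declining.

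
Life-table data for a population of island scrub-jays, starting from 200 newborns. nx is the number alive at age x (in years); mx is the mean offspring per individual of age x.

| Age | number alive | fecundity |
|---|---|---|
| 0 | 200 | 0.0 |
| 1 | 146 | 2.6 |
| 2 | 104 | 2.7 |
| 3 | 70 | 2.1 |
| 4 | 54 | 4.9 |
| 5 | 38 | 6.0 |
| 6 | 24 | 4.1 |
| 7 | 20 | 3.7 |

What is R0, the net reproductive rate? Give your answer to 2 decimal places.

lx = nx/n0 = nx/200: 1, 0.73, 0.52, 0.35, 0.27, 0.19, 0.12, 0.1
lx·mx by age: 0, 1.898, 1.404, 0.735, 1.323, 1.14, 0.492, 0.37
R0 = Σ lx·mx = 7.362 → 7.36

7.36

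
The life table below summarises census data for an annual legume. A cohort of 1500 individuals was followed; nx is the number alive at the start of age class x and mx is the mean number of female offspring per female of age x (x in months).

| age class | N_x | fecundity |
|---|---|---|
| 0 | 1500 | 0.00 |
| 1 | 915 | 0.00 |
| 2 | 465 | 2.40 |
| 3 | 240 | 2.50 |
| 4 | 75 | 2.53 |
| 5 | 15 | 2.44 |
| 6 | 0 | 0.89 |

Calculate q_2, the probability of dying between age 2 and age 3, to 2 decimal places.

lx = nx/n0 = nx/1500: 1, 0.61, 0.31, 0.16, 0.05, 0.01, 0
q_2 = (l_2 − l_3) / l_2 = (0.31 − 0.16) / 0.31
     = 0.15 / 0.31 = 0.483871… → 0.48

0.48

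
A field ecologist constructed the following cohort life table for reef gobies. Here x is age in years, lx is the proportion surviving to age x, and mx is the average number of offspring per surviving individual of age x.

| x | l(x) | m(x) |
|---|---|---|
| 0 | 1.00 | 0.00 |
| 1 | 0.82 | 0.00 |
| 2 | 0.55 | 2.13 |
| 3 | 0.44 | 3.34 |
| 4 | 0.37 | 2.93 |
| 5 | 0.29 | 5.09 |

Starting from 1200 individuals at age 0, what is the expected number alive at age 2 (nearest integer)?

Expected survivors = N0 · l_2 = 1200 × 0.55 = 660 → 660

660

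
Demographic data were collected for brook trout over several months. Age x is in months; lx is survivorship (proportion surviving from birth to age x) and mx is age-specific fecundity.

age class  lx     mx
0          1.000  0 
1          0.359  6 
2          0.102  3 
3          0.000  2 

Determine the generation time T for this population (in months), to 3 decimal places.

1.124

lx·mx: 0, 2.154, 0.306, 0 → R0 = 2.46
x·lx·mx: 0, 2.154, 0.612, 0 → Σ = 2.766
T = 2.766 / 2.46 = 1.12439… → 1.124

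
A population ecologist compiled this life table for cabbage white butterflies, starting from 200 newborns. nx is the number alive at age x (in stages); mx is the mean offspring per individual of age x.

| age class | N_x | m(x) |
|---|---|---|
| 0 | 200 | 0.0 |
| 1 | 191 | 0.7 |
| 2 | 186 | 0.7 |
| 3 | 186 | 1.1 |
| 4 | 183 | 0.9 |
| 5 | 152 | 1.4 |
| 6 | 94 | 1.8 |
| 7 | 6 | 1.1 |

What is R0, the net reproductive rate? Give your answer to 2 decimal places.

lx = nx/n0 = nx/200: 1, 0.955, 0.93, 0.93, 0.915, 0.76, 0.47, 0.03
lx·mx by age: 0, 0.6685, 0.651, 1.023, 0.8235, 1.064, 0.846, 0.033
R0 = Σ lx·mx = 5.109 → 5.11

5.11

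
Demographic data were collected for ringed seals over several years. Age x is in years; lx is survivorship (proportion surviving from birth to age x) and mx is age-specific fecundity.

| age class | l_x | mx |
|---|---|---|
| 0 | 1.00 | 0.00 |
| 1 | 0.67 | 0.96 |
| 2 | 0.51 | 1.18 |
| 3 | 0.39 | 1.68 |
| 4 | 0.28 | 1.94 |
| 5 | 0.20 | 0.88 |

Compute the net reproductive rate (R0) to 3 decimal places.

lx·mx by age: 0, 0.6432, 0.6018, 0.6552, 0.5432, 0.176
R0 = Σ lx·mx = 2.6194 → 2.619

2.619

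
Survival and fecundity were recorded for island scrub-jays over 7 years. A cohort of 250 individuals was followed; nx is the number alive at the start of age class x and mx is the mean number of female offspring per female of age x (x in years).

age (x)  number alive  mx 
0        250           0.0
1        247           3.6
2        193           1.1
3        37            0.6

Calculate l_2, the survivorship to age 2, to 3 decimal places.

0.772

l_2 = n_2/n_0 = 193/250 = 0.772 → 0.772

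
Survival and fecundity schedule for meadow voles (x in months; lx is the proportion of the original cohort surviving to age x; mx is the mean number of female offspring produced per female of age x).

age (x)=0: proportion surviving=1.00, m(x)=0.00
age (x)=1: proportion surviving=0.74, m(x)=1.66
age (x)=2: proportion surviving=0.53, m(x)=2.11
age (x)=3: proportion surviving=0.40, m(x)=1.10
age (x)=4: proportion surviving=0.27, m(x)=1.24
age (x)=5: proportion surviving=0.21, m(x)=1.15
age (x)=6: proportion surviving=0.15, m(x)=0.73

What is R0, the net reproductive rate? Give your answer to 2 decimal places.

lx·mx by age: 0, 1.2284, 1.1183, 0.44, 0.3348, 0.2415, 0.1095
R0 = Σ lx·mx = 3.4725 → 3.47

3.47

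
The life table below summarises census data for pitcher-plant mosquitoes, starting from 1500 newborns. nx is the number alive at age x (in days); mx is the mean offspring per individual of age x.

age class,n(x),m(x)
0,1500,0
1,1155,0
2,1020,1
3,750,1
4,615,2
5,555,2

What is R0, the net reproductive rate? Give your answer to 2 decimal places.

lx = nx/n0 = nx/1500: 1, 0.77, 0.68, 0.5, 0.41, 0.37
lx·mx by age: 0, 0, 0.68, 0.5, 0.82, 0.74
R0 = Σ lx·mx = 2.74 → 2.74

2.74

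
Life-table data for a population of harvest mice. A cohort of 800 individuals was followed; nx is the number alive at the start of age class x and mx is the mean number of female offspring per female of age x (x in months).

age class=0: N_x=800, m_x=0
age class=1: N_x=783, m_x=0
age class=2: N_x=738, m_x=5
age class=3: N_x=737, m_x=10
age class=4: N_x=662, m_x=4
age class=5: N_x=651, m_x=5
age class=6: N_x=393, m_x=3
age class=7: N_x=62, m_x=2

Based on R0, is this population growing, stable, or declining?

growing

lx = nx/n0 = nx/800: 1, 0.97875, 0.9225, 0.92125, 0.8275, 0.81375, 0.49125, 0.0775
R0 = Σ lx·mx = 0 + 0 + 4.6125 + 9.2125 + 3.31 + 4.06875 + 1.47375 + 0.155 = 22.8325
R0 > 1, so the population is growing.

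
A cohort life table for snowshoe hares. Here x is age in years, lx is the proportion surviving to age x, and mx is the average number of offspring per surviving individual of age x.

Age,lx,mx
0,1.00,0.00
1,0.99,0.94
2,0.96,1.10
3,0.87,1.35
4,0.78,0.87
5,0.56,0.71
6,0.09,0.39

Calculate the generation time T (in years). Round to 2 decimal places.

2.69

lx·mx: 0, 0.9306, 1.056, 1.1745, 0.6786, 0.3976, 0.0351 → R0 = 4.2724
x·lx·mx: 0, 0.9306, 2.112, 3.5235, 2.7144, 1.988, 0.2106 → Σ = 11.4791
T = 11.4791 / 4.2724 = 2.686804… → 2.69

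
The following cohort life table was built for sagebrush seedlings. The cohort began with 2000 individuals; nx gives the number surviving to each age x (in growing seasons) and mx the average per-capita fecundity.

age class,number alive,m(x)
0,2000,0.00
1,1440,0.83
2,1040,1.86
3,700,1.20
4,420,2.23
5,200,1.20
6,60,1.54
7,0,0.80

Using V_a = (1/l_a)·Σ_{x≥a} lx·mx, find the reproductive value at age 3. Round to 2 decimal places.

lx = nx/n0 = nx/2000: 1, 0.72, 0.52, 0.35, 0.21, 0.1, 0.03, 0
lx·mx for x ≥ 3: 0.42, 0.4683, 0.12, 0.0462, 0 → sum = 1.0545
V_3 = 1.0545 / l_3 = 1.0545 / 0.35 = 3.012857… → 3.01

3.01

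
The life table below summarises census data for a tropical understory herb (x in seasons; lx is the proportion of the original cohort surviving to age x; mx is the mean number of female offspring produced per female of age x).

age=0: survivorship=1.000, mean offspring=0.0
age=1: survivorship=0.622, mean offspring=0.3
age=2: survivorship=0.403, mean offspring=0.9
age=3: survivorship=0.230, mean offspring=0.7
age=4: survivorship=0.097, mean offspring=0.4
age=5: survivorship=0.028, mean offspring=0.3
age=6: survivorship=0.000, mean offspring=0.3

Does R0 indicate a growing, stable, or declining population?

R0 = Σ lx·mx = 0 + 0.1866 + 0.3627 + 0.161 + 0.0388 + 0.0084 + 0 = 0.7575
R0 < 1, so the population is declining.

declining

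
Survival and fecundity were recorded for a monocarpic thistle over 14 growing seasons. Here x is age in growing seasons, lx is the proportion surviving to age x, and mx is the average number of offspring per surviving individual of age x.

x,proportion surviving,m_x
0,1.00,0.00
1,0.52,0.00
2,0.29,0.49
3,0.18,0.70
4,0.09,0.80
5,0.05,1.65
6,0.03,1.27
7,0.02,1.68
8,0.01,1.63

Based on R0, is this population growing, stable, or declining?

declining

R0 = Σ lx·mx = 0 + 0 + 0.1421 + 0.126 + 0.072 + 0.0825 + 0.0381 + 0.0336 + 0.0163 = 0.5106
R0 < 1, so the population is declining.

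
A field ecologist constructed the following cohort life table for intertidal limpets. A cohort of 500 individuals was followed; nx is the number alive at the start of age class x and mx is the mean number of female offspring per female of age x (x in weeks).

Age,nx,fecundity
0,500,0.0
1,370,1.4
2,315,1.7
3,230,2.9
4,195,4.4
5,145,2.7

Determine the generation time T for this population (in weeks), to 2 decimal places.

lx = nx/n0 = nx/500: 1, 0.74, 0.63, 0.46, 0.39, 0.29
lx·mx: 0, 1.036, 1.071, 1.334, 1.716, 0.783 → R0 = 5.94
x·lx·mx: 0, 1.036, 2.142, 4.002, 6.864, 3.915 → Σ = 17.959
T = 17.959 / 5.94 = 3.023401… → 3.02

3.02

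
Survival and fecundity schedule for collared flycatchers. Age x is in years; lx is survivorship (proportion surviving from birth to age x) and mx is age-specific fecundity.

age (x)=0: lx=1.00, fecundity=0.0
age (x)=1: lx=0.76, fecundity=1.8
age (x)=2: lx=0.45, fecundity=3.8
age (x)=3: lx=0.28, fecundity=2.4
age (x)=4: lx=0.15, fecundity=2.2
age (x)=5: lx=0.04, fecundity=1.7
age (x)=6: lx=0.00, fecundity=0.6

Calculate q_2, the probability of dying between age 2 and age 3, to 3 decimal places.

q_2 = (l_2 − l_3) / l_2 = (0.45 − 0.28) / 0.45
     = 0.17 / 0.45 = 0.377778… → 0.378

0.378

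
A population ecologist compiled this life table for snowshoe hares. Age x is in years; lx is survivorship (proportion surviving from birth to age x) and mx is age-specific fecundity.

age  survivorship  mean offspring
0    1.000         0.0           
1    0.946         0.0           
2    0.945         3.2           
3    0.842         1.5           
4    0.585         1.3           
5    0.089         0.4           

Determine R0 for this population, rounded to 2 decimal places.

lx·mx by age: 0, 0, 3.024, 1.263, 0.7605, 0.0356
R0 = Σ lx·mx = 5.0831 → 5.08

5.08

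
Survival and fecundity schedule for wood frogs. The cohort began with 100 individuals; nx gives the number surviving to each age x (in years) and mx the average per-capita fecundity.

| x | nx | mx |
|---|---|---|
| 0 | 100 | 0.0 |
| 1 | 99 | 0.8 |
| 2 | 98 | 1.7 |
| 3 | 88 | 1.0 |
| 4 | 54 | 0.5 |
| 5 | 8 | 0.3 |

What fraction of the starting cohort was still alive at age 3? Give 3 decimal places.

0.880

l_3 = n_3/n_0 = 88/100 = 0.88 → 0.880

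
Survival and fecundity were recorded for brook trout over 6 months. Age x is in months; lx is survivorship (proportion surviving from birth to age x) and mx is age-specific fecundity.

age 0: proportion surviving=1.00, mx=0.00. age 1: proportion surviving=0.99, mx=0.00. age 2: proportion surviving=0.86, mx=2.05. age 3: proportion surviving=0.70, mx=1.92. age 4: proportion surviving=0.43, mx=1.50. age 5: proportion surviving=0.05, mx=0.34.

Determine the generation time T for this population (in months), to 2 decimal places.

lx·mx: 0, 0, 1.763, 1.344, 0.645, 0.017 → R0 = 3.769
x·lx·mx: 0, 0, 3.526, 4.032, 2.58, 0.085 → Σ = 10.223
T = 10.223 / 3.769 = 2.712391… → 2.71

2.71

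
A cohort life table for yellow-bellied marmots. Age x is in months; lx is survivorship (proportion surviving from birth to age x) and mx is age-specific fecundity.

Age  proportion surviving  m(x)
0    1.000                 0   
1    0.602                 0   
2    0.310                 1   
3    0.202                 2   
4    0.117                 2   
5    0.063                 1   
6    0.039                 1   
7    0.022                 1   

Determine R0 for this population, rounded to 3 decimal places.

lx·mx by age: 0, 0, 0.31, 0.404, 0.234, 0.063, 0.039, 0.022
R0 = Σ lx·mx = 1.072 → 1.072

1.072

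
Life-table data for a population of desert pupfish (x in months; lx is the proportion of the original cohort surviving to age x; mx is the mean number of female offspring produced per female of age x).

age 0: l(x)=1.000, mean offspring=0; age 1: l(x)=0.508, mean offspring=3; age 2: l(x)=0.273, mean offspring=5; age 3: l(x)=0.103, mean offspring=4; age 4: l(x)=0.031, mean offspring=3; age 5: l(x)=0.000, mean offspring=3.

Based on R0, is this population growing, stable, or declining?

R0 = Σ lx·mx = 0 + 1.524 + 1.365 + 0.412 + 0.093 + 0 = 3.394
R0 > 1, so the population is growing.

growing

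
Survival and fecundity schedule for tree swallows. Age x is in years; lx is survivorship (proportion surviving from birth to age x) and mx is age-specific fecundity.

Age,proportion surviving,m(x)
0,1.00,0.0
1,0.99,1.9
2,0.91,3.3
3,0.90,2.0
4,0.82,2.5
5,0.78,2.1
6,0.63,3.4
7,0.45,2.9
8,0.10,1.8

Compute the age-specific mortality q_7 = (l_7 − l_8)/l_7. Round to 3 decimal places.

0.778

q_7 = (l_7 − l_8) / l_7 = (0.45 − 0.1) / 0.45
     = 0.35 / 0.45 = 0.777778… → 0.778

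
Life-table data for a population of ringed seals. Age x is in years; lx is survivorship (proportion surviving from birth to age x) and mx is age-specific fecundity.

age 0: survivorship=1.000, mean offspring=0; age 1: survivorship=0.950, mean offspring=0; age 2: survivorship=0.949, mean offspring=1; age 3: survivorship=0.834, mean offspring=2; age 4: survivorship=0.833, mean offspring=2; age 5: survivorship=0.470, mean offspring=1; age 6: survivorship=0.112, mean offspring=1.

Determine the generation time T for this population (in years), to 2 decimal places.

3.41

lx·mx: 0, 0, 0.949, 1.668, 1.666, 0.47, 0.112 → R0 = 4.865
x·lx·mx: 0, 0, 1.898, 5.004, 6.664, 2.35, 0.672 → Σ = 16.588
T = 16.588 / 4.865 = 3.409661… → 3.41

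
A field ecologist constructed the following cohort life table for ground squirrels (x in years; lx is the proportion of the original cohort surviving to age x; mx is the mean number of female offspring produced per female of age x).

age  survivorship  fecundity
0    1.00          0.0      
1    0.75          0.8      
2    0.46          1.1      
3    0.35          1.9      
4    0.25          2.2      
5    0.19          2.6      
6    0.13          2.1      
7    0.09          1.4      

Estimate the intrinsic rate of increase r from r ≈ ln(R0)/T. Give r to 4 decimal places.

0.3475

R0 = Σ lx·mx = 0 + 0.6 + 0.506 + 0.665 + 0.55 + 0.494 + 0.273 + 0.126 = 3.214
Σ x·lx·mx = 10.797; T = 10.797/3.214 = 3.35937…
r ≈ ln(R0)/T = ln(3.214)/3.35937… = 0.347541… → 0.3475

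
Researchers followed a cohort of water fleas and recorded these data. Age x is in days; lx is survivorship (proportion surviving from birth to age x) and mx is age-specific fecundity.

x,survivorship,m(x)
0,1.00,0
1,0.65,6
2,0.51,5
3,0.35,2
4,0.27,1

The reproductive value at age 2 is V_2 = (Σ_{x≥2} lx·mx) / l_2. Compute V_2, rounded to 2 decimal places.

6.90

lx·mx for x ≥ 2: 2.55, 0.7, 0.27 → sum = 3.52
V_2 = 3.52 / l_2 = 3.52 / 0.51 = 6.901961… → 6.90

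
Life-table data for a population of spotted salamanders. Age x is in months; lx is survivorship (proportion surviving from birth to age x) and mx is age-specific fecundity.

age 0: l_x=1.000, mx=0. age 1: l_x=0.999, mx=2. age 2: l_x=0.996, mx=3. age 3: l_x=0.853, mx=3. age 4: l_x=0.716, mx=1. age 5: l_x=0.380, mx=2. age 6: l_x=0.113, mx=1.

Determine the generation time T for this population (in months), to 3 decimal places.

2.517

lx·mx: 0, 1.998, 2.988, 2.559, 0.716, 0.76, 0.113 → R0 = 9.134
x·lx·mx: 0, 1.998, 5.976, 7.677, 2.864, 3.8, 0.678 → Σ = 22.993
T = 22.993 / 9.134 = 2.517298… → 2.517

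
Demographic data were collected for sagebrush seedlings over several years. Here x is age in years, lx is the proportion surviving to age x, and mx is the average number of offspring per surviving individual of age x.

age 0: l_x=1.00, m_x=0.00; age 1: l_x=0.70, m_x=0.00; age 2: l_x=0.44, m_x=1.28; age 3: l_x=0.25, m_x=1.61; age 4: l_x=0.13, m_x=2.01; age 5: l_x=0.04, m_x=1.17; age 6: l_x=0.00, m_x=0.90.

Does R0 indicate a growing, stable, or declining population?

growing

R0 = Σ lx·mx = 0 + 0 + 0.5632 + 0.4025 + 0.2613 + 0.0468 + 0 = 1.2738
R0 > 1, so the population is growing.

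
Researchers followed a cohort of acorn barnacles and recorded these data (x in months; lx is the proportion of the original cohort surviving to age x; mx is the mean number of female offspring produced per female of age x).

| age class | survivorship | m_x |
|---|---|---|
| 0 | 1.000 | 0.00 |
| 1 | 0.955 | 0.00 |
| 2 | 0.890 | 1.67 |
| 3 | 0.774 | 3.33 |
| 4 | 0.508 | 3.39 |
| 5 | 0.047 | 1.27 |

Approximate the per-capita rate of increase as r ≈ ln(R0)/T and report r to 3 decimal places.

0.577

R0 = Σ lx·mx = 0 + 0 + 1.4863 + 2.57742 + 1.72212 + 0.05969 = 5.84553
Σ x·lx·mx = 17.89179; T = 17.89179/5.84553 = 3.06076…
r ≈ ln(R0)/T = ln(5.84553)/3.06076… = 0.57687… → 0.577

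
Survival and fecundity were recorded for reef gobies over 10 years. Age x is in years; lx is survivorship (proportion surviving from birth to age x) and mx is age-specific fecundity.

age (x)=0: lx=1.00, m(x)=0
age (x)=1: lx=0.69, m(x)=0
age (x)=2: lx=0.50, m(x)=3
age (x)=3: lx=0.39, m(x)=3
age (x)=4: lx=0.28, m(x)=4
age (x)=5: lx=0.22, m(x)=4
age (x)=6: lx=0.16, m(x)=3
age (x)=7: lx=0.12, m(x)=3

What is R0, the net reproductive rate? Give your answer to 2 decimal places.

lx·mx by age: 0, 0, 1.5, 1.17, 1.12, 0.88, 0.48, 0.36
R0 = Σ lx·mx = 5.51 → 5.51

5.51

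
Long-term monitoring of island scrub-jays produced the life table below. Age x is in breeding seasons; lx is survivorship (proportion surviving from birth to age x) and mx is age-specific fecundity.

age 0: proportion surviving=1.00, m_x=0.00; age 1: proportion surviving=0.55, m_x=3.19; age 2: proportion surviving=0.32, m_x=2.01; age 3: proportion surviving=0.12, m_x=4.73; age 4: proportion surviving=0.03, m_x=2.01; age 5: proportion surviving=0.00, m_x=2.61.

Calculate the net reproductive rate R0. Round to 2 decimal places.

lx·mx by age: 0, 1.7545, 0.6432, 0.5676, 0.0603, 0
R0 = Σ lx·mx = 3.0256 → 3.03

3.03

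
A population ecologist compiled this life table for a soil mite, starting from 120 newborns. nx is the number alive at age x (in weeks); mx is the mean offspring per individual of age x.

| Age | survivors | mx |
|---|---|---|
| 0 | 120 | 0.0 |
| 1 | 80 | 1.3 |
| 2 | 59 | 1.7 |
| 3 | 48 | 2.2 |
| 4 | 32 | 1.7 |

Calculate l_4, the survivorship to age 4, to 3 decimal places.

0.267

l_4 = n_4/n_0 = 32/120 = 0.266667… → 0.267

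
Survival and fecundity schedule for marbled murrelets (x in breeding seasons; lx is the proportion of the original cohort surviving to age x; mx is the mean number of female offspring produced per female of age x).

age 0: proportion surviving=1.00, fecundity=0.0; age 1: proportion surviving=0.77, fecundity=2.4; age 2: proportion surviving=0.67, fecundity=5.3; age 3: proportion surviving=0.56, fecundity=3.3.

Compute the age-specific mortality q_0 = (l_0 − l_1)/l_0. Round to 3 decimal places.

0.230

q_0 = (l_0 − l_1) / l_0 = (1 − 0.77) / 1
     = 0.23 / 1 = 0.23 → 0.230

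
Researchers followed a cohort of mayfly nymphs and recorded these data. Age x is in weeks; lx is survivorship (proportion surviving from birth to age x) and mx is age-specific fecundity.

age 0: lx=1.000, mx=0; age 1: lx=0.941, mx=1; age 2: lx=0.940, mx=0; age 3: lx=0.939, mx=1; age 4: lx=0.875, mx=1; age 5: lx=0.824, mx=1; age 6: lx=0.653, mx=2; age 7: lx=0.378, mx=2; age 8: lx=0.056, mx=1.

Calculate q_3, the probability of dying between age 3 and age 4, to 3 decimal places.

0.068

q_3 = (l_3 − l_4) / l_3 = (0.939 − 0.875) / 0.939
     = 0.064 / 0.939 = 0.068158… → 0.068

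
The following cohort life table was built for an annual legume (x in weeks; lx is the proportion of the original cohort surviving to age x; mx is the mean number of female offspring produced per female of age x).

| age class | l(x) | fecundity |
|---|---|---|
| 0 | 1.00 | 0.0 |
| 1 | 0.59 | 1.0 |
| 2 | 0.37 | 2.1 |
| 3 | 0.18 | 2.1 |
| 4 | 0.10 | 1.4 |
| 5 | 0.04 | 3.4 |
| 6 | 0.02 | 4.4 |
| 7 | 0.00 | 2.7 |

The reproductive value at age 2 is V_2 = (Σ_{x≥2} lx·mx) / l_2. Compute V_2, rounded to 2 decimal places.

4.11

lx·mx for x ≥ 2: 0.777, 0.378, 0.14, 0.136, 0.088, 0 → sum = 1.519
V_2 = 1.519 / l_2 = 1.519 / 0.37 = 4.105405… → 4.11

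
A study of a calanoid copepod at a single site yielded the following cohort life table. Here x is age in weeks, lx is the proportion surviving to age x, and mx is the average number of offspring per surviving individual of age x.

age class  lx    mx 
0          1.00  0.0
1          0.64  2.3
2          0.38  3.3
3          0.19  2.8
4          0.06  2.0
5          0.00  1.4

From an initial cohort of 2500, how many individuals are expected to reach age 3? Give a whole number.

475

Expected survivors = N0 · l_3 = 2500 × 0.19 = 475 → 475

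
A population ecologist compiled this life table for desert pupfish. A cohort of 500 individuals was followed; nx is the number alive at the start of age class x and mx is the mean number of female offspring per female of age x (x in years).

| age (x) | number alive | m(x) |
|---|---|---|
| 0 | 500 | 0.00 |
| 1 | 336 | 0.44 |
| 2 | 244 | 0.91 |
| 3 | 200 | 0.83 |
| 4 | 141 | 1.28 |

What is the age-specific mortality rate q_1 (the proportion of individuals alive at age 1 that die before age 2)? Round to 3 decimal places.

0.274

lx = nx/n0 = nx/500: 1, 0.672, 0.488, 0.4, 0.282
q_1 = (l_1 − l_2) / l_1 = (0.672 − 0.488) / 0.672
     = 0.184 / 0.672 = 0.27381… → 0.274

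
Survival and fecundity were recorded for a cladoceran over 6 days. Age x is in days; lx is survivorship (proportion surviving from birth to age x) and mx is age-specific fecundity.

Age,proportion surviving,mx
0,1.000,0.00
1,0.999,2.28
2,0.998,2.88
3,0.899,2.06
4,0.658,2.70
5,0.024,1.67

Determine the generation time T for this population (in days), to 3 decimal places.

2.368

lx·mx: 0, 2.27772, 2.87424, 1.85194, 1.7766, 0.04008 → R0 = 8.82058
x·lx·mx: 0, 2.27772, 5.74848, 5.55582, 7.1064, 0.2004 → Σ = 20.88882
T = 20.88882 / 8.82058 = 2.368191… → 2.368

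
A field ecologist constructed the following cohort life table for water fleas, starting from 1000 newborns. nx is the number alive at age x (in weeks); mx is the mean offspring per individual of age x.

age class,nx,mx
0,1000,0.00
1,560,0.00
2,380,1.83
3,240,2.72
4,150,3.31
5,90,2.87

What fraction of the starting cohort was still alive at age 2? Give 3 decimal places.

l_2 = n_2/n_0 = 380/1000 = 0.38 → 0.380

0.380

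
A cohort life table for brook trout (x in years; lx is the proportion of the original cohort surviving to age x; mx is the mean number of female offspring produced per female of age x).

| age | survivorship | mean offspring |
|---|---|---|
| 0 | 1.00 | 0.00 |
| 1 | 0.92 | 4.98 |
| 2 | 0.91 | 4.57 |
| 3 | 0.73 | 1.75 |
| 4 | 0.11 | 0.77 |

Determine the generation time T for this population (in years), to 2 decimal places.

1.69

lx·mx: 0, 4.5816, 4.1587, 1.2775, 0.0847 → R0 = 10.1025
x·lx·mx: 0, 4.5816, 8.3174, 3.8325, 0.3388 → Σ = 17.0703
T = 17.0703 / 10.1025 = 1.68971… → 1.69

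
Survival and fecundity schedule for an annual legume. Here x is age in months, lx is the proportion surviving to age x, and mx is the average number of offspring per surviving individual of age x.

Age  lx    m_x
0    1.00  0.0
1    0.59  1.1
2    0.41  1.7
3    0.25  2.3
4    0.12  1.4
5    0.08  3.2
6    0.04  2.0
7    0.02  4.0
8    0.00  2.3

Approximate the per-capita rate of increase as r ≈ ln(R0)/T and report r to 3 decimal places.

0.340

R0 = Σ lx·mx = 0 + 0.649 + 0.697 + 0.575 + 0.168 + 0.256 + 0.08 + 0.08 + 0 = 2.505
Σ x·lx·mx = 6.76; T = 6.76/2.505 = 2.6986…
r ≈ ln(R0)/T = ln(2.505)/2.6986… = 0.34028… → 0.340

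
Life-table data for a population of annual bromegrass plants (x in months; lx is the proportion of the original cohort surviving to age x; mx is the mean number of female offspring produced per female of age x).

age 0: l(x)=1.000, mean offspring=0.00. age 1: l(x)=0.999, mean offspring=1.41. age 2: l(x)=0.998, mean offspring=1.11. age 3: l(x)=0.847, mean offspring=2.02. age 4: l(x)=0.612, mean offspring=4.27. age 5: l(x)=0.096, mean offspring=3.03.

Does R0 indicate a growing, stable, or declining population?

growing

R0 = Σ lx·mx = 0 + 1.40859 + 1.10778 + 1.71094 + 2.61324 + 0.29088 = 7.13143
R0 > 1, so the population is growing.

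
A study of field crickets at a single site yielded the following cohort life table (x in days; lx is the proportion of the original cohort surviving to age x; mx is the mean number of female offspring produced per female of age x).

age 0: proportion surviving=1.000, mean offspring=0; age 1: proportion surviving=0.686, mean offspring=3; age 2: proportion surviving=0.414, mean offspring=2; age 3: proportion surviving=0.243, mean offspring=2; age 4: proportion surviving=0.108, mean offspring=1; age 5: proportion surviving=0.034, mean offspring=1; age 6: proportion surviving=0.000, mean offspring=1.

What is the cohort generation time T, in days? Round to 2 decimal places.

1.64

lx·mx: 0, 2.058, 0.828, 0.486, 0.108, 0.034, 0 → R0 = 3.514
x·lx·mx: 0, 2.058, 1.656, 1.458, 0.432, 0.17, 0 → Σ = 5.774
T = 5.774 / 3.514 = 1.643142… → 1.64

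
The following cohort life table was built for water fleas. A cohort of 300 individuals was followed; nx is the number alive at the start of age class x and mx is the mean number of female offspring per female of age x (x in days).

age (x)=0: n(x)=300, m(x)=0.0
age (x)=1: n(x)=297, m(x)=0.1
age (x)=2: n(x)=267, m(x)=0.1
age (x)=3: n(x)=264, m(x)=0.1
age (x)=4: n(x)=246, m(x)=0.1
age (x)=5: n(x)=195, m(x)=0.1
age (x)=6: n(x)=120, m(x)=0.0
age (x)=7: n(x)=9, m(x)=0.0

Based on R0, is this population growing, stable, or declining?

declining

lx = nx/n0 = nx/300: 1, 0.99, 0.89, 0.88, 0.82, 0.65, 0.4, 0.03
R0 = Σ lx·mx = 0 + 0.099 + 0.089 + 0.088 + 0.082 + 0.065 + 0 + 0 = 0.423
R0 < 1, so the population is declining.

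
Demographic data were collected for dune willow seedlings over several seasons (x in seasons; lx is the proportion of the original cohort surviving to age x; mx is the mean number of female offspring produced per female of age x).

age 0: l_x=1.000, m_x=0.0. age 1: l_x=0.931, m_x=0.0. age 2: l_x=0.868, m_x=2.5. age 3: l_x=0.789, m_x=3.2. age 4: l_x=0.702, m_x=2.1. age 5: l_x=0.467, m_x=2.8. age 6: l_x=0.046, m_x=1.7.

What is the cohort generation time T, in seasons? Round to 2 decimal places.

lx·mx: 0, 0, 2.17, 2.5248, 1.4742, 1.3076, 0.0782 → R0 = 7.5548
x·lx·mx: 0, 0, 4.34, 7.5744, 5.8968, 6.538, 0.4692 → Σ = 24.8184
T = 24.8184 / 7.5548 = 3.285117… → 3.29

3.29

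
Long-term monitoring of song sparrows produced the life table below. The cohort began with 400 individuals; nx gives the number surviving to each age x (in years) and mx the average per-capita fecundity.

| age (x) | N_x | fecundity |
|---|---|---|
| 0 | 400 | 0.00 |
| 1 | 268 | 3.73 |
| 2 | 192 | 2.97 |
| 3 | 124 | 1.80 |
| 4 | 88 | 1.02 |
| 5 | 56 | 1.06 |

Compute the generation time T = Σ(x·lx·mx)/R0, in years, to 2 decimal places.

lx = nx/n0 = nx/400: 1, 0.67, 0.48, 0.31, 0.22, 0.14
lx·mx: 0, 2.4991, 1.4256, 0.558, 0.2244, 0.1484 → R0 = 4.8555
x·lx·mx: 0, 2.4991, 2.8512, 1.674, 0.8976, 0.742 → Σ = 8.6639
T = 8.6639 / 4.8555 = 1.784348… → 1.78

1.78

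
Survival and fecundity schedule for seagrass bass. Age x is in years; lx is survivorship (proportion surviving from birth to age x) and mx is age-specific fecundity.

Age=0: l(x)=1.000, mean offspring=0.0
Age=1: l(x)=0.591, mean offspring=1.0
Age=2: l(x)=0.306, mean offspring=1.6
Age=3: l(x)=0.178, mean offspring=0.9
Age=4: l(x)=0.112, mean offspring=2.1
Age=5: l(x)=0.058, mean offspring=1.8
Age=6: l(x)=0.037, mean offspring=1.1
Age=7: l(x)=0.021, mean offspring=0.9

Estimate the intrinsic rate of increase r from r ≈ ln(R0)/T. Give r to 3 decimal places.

R0 = Σ lx·mx = 0 + 0.591 + 0.4896 + 0.1602 + 0.2352 + 0.1044 + 0.0407 + 0.0189 = 1.64
Σ x·lx·mx = 3.8901; T = 3.8901/1.64 = 2.37201…
r ≈ ln(R0)/T = ln(1.64)/2.37201… = 0.20856… → 0.209

0.209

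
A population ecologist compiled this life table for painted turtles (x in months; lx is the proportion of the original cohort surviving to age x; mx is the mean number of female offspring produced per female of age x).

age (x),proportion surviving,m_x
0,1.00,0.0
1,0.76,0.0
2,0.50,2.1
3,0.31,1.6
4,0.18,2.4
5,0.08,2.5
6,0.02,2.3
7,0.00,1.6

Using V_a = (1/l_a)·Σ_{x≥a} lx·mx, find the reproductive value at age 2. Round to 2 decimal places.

4.45

lx·mx for x ≥ 2: 1.05, 0.496, 0.432, 0.2, 0.046, 0 → sum = 2.224
V_2 = 2.224 / l_2 = 2.224 / 0.5 = 4.448 → 4.45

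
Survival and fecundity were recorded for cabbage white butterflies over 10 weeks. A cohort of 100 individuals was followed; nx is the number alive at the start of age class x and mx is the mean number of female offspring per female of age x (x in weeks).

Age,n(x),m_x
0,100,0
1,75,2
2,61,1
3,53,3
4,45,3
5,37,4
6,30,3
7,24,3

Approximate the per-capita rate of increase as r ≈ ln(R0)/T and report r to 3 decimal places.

lx = nx/n0 = nx/100: 1, 0.75, 0.61, 0.53, 0.45, 0.37, 0.3, 0.24
R0 = Σ lx·mx = 0 + 1.5 + 0.61 + 1.59 + 1.35 + 1.48 + 0.9 + 0.72 = 8.15
Σ x·lx·mx = 30.73; T = 30.73/8.15 = 3.77055…
r ≈ ln(R0)/T = ln(8.15)/3.77055… = 0.55642… → 0.556

0.556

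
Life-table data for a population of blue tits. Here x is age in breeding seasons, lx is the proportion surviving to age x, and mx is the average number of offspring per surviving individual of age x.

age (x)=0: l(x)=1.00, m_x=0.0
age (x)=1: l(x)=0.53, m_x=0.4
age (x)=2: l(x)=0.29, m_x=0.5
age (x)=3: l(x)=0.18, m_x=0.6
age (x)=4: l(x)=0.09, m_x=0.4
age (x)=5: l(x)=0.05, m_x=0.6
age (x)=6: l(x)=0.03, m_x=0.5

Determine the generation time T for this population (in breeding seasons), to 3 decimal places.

lx·mx: 0, 0.212, 0.145, 0.108, 0.036, 0.03, 0.015 → R0 = 0.546
x·lx·mx: 0, 0.212, 0.29, 0.324, 0.144, 0.15, 0.09 → Σ = 1.21
T = 1.21 / 0.546 = 2.216117… → 2.216

2.216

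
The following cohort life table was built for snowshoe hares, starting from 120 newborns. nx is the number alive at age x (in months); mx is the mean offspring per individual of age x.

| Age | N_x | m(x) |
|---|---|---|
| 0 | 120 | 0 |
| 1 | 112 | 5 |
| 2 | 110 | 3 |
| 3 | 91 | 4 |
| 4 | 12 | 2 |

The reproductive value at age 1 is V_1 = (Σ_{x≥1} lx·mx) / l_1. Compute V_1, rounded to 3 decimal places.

11.411

lx = nx/n0 = nx/120: 1, 0.93333…, 0.91667…, 0.75833…, 0.1
lx·mx for x ≥ 1: 4.666667…, 2.75…, 3.033333…, 0.2 → sum = 10.65…
V_1 = 10.65… / l_1 = 10.65… / 0.933333… = 11.410714… → 11.411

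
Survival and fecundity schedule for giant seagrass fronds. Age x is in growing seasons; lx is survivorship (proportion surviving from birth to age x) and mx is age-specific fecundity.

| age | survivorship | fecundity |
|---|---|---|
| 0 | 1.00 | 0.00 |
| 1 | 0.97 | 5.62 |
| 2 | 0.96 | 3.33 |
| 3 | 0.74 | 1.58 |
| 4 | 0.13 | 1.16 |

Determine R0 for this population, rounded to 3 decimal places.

9.968

lx·mx by age: 0, 5.4514, 3.1968, 1.1692, 0.1508
R0 = Σ lx·mx = 9.9682 → 9.968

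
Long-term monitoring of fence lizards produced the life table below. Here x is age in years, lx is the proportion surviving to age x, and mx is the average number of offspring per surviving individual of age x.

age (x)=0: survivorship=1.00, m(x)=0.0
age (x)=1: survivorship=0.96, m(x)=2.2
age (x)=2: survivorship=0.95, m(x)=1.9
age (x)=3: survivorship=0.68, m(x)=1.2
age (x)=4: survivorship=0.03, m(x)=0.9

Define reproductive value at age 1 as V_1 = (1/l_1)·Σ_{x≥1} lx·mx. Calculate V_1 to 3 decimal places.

lx·mx for x ≥ 1: 2.112, 1.805, 0.816, 0.027 → sum = 4.76
V_1 = 4.76 / l_1 = 4.76 / 0.96 = 4.958333… → 4.958

4.958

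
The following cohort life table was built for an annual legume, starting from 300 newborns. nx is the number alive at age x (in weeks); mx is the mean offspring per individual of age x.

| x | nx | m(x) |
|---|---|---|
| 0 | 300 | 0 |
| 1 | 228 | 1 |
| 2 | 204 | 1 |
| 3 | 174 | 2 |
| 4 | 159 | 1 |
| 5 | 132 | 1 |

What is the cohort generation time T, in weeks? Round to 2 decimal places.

lx = nx/n0 = nx/300: 1, 0.76, 0.68, 0.58, 0.53, 0.44
lx·mx: 0, 0.76, 0.68, 1.16, 0.53, 0.44 → R0 = 3.57
x·lx·mx: 0, 0.76, 1.36, 3.48, 2.12, 2.2 → Σ = 9.92
T = 9.92 / 3.57 = 2.778711… → 2.78

2.78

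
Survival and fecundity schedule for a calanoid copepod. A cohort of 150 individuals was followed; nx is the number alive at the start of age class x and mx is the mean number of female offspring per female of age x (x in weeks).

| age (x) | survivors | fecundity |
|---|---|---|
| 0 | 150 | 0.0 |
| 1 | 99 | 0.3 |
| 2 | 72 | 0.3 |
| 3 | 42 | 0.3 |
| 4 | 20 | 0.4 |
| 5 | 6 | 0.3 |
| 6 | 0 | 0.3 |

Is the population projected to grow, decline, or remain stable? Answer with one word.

lx = nx/n0 = nx/150: 1, 0.66, 0.48, 0.28, 0.13333…, 0.04, 0
R0 = Σ lx·mx = 0 + 0.198 + 0.144 + 0.084 + 0.053333… + 0.012 + 0 = 0.491333…
R0 < 1, so the population is declining.

declining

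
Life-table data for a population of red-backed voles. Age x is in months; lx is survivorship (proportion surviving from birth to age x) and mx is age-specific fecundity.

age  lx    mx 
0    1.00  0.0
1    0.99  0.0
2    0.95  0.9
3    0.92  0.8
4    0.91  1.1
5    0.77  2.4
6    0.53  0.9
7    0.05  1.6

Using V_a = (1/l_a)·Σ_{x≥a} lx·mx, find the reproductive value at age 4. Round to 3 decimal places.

3.743

lx·mx for x ≥ 4: 1.001, 1.848, 0.477, 0.08 → sum = 3.406
V_4 = 3.406 / l_4 = 3.406 / 0.91 = 3.742857… → 3.743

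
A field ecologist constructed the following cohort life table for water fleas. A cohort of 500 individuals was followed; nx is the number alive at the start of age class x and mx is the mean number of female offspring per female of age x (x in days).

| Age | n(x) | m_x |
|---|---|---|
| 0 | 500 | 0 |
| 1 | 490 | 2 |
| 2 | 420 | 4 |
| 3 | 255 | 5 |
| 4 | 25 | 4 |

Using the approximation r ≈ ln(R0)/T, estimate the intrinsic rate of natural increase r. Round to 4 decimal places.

lx = nx/n0 = nx/500: 1, 0.98, 0.84, 0.51, 0.05
R0 = Σ lx·mx = 0 + 1.96 + 3.36 + 2.55 + 0.2 = 8.07
Σ x·lx·mx = 17.13; T = 17.13/8.07 = 2.12268…
r ≈ ln(R0)/T = ln(8.07)/2.12268… = 0.983736… → 0.9837

0.9837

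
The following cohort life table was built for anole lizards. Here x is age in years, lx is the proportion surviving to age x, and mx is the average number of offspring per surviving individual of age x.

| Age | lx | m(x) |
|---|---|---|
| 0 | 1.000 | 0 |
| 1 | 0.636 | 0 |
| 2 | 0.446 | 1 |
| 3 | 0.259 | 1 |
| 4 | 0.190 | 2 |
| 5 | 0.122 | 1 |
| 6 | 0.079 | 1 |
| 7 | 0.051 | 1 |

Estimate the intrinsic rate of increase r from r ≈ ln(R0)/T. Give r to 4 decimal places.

R0 = Σ lx·mx = 0 + 0 + 0.446 + 0.259 + 0.38 + 0.122 + 0.079 + 0.051 = 1.337
Σ x·lx·mx = 4.63; T = 4.63/1.337 = 3.46298…
r ≈ ln(R0)/T = ln(1.337)/3.46298… = 0.083867… → 0.0839

0.0839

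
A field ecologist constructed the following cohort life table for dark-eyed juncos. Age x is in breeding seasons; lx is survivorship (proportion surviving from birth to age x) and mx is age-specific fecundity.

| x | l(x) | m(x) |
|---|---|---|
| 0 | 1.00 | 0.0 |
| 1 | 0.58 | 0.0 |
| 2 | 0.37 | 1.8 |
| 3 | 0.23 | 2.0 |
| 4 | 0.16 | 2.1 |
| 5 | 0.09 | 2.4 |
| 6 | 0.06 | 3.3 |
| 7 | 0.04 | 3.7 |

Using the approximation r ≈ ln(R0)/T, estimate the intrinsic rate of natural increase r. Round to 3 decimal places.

R0 = Σ lx·mx = 0 + 0 + 0.666 + 0.46 + 0.336 + 0.216 + 0.198 + 0.148 = 2.024
Σ x·lx·mx = 7.36; T = 7.36/2.024 = 3.63636…
r ≈ ln(R0)/T = ln(2.024)/3.63636… = 0.1939… → 0.194

0.194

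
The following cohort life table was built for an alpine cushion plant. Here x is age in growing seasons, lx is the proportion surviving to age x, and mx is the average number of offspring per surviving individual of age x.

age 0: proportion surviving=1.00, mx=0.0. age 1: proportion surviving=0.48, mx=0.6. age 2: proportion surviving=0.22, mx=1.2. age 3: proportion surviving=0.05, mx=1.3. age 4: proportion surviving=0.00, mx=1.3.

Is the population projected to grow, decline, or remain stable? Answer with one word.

R0 = Σ lx·mx = 0 + 0.288 + 0.264 + 0.065 + 0 = 0.617
R0 < 1, so the population is declining.

declining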